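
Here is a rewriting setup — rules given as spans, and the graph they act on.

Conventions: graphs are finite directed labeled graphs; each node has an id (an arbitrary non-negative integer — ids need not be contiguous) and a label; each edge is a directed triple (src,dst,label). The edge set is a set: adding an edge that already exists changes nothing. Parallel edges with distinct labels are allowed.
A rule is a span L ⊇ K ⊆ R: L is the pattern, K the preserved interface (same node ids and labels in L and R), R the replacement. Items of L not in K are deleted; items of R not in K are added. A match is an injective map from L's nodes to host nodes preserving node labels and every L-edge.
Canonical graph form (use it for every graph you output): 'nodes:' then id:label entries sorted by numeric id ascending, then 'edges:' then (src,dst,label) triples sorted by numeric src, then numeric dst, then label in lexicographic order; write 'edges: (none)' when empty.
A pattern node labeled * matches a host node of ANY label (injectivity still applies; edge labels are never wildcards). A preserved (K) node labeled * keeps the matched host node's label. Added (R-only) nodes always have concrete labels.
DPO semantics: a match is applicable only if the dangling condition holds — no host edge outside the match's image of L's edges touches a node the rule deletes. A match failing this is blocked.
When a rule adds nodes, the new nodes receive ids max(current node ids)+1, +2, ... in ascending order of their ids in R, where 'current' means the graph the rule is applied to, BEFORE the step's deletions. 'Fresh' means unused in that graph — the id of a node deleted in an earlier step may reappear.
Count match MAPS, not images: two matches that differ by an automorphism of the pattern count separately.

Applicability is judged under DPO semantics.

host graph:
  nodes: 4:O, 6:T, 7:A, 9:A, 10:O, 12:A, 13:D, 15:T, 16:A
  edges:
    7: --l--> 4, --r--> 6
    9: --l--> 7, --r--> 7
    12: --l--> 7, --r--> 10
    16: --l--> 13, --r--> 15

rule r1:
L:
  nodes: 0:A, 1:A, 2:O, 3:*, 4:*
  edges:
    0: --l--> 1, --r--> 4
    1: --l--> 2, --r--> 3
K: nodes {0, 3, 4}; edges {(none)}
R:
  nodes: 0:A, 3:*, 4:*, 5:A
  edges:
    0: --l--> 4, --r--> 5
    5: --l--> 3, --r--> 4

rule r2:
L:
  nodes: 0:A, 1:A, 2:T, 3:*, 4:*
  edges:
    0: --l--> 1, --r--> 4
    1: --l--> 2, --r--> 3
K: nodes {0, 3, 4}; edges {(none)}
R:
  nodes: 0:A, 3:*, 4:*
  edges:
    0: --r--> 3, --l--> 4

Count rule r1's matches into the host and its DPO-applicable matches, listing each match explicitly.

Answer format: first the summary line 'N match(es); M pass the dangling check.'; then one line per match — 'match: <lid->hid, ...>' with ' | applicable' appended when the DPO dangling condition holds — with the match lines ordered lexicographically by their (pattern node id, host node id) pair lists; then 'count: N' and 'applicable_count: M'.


1 match(es); 0 pass the dangling check.
match: 0->12, 1->7, 2->4, 3->6, 4->10
count: 1
applicable_count: 0


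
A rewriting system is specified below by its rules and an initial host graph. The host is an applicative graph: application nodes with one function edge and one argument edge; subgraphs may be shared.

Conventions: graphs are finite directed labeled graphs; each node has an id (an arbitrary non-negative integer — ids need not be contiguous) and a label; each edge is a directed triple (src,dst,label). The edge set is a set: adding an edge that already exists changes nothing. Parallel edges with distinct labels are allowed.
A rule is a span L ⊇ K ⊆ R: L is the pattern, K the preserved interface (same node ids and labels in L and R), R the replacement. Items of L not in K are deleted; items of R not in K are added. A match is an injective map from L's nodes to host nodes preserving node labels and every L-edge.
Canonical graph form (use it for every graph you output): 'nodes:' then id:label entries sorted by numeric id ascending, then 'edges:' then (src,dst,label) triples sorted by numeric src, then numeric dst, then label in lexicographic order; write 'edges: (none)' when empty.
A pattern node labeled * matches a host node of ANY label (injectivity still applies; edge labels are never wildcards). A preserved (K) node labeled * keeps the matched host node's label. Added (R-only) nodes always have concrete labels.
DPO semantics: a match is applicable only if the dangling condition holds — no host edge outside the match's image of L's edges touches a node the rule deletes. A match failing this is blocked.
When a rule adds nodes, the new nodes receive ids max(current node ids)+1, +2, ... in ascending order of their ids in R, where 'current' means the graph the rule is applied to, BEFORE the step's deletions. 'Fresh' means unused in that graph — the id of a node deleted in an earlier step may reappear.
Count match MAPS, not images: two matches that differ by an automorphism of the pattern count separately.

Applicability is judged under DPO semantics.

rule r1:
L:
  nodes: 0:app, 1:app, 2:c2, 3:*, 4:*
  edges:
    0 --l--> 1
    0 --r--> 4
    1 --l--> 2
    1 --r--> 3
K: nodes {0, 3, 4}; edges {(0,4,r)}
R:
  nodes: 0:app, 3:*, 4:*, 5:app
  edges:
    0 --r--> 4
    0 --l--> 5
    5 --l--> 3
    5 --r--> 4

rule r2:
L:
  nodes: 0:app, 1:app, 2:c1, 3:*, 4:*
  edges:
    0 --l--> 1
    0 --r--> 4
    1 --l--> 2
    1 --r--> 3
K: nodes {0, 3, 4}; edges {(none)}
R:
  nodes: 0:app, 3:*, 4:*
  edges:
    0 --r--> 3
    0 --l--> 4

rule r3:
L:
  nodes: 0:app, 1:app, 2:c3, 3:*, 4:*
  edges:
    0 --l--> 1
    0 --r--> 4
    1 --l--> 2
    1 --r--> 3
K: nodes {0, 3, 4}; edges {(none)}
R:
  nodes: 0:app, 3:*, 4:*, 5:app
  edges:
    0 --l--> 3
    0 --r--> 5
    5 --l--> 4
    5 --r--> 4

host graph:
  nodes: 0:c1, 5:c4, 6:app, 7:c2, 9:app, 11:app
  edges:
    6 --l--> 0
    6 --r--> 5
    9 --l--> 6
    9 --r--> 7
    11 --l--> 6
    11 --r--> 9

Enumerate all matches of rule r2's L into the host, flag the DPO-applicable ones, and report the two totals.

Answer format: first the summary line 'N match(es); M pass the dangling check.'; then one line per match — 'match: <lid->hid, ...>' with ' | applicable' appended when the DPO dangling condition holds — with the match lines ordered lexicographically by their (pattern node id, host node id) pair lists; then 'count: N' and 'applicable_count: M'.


2 match(es); 0 pass the dangling check.
match: 0->9, 1->6, 2->0, 3->5, 4->7
match: 0->11, 1->6, 2->0, 3->5, 4->9
count: 2
applicable_count: 0


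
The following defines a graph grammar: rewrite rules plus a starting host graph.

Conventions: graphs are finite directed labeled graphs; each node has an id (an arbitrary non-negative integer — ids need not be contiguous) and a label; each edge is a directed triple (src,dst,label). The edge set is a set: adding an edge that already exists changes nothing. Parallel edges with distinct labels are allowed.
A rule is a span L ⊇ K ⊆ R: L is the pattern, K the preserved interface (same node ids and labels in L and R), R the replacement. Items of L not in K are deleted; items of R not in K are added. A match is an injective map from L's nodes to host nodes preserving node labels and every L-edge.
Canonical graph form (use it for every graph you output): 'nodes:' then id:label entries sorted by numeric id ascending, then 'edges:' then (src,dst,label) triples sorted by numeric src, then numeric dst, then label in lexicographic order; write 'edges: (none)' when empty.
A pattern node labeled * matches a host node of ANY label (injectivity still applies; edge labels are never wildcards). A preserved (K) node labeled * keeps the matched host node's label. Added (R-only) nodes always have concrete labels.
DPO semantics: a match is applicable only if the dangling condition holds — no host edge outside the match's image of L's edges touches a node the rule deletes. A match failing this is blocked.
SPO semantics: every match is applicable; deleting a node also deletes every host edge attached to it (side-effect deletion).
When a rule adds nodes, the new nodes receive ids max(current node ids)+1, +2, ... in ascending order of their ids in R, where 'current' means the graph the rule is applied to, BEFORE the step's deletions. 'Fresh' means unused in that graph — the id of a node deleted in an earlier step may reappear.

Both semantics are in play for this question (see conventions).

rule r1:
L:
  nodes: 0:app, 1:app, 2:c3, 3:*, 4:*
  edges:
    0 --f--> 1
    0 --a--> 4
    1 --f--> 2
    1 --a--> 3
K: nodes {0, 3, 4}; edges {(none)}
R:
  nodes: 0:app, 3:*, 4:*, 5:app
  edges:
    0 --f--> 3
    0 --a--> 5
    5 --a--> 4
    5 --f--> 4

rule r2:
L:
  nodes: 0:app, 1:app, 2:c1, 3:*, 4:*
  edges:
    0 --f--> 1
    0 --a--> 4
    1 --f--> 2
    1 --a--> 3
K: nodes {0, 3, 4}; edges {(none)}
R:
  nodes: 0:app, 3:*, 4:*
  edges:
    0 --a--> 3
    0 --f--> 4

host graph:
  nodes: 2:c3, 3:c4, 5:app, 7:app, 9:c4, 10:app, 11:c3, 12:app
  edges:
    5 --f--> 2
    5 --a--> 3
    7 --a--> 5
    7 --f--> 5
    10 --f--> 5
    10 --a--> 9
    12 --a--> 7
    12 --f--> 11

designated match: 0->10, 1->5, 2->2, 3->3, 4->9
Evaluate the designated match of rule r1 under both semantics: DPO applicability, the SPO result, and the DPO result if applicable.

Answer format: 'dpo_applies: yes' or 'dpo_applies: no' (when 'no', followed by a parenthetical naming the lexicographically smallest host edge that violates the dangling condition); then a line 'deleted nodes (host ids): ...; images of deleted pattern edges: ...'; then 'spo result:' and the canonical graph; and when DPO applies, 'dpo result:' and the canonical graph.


dpo_applies: no
(the rule deletes node 5, which keeps host edge (7,5,a) outside the match image — the dangling condition fails, DPO blocks; SPO proceeds and side-deletes such edges)
deleted nodes (host ids): 2, 5; images of deleted pattern edges: (5,2,f); (5,3,a); (10,5,f); (10,9,a)
spo result:
nodes: 3:c4, 7:app, 9:c4, 10:app, 11:c3, 12:app, 13:app
edges: (10,3,f); (10,13,a); (12,7,a); (12,11,f); (13,9,a); (13,9,f)


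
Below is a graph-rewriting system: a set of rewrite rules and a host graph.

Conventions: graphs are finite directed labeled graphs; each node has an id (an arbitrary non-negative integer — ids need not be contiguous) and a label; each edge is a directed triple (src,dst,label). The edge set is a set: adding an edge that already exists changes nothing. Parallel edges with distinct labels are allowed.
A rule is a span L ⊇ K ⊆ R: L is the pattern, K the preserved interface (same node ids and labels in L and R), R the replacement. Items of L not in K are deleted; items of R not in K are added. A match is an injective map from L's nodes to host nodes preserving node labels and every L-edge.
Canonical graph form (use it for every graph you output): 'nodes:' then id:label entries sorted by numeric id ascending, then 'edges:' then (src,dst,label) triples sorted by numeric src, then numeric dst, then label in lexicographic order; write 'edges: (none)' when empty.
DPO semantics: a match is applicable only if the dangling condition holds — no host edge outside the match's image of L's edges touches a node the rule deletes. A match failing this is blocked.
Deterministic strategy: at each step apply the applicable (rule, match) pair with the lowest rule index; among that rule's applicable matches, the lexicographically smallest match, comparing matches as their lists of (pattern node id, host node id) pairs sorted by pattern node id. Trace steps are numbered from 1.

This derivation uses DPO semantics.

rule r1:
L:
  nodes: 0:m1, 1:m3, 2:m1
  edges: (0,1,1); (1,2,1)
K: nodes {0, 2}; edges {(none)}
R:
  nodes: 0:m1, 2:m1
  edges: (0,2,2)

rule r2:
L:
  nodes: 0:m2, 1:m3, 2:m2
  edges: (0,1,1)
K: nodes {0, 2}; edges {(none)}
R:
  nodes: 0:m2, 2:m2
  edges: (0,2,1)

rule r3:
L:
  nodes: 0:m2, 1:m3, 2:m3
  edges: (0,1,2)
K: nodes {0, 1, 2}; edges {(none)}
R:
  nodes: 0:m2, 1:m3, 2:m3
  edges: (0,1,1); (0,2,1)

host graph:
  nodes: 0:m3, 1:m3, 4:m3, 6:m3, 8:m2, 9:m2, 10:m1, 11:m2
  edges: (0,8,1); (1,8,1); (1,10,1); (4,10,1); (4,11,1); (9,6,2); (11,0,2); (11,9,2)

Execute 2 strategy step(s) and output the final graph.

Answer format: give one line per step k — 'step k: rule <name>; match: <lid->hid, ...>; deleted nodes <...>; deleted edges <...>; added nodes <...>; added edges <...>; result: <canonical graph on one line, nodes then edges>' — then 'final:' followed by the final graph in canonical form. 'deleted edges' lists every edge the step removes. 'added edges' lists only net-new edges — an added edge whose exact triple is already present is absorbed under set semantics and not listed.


step 1: rule r3; match: 0->9, 1->6, 2->0; deleted nodes (none); deleted edges (9,6,2); added nodes (none); added edges (9,0,1); (9,6,1); result: nodes: 0:m3, 1:m3, 4:m3, 6:m3, 8:m2, 9:m2, 10:m1, 11:m2 edges: (0,8,1); (1,8,1); (1,10,1); (4,10,1); (4,11,1); (9,0,1); (9,6,1); (11,0,2); (11,9,2)
step 2: rule r2; match: 0->9, 1->6, 2->8; deleted nodes 6; deleted edges (9,6,1); added nodes (none); added edges (9,8,1); result: nodes: 0:m3, 1:m3, 4:m3, 8:m2, 9:m2, 10:m1, 11:m2 edges: (0,8,1); (1,8,1); (1,10,1); (4,10,1); (4,11,1); (9,0,1); (9,8,1); (11,0,2); (11,9,2)
final:
nodes: 0:m3, 1:m3, 4:m3, 8:m2, 9:m2, 10:m1, 11:m2
edges: (0,8,1); (1,8,1); (1,10,1); (4,10,1); (4,11,1); (9,0,1); (9,8,1); (11,0,2); (11,9,2)


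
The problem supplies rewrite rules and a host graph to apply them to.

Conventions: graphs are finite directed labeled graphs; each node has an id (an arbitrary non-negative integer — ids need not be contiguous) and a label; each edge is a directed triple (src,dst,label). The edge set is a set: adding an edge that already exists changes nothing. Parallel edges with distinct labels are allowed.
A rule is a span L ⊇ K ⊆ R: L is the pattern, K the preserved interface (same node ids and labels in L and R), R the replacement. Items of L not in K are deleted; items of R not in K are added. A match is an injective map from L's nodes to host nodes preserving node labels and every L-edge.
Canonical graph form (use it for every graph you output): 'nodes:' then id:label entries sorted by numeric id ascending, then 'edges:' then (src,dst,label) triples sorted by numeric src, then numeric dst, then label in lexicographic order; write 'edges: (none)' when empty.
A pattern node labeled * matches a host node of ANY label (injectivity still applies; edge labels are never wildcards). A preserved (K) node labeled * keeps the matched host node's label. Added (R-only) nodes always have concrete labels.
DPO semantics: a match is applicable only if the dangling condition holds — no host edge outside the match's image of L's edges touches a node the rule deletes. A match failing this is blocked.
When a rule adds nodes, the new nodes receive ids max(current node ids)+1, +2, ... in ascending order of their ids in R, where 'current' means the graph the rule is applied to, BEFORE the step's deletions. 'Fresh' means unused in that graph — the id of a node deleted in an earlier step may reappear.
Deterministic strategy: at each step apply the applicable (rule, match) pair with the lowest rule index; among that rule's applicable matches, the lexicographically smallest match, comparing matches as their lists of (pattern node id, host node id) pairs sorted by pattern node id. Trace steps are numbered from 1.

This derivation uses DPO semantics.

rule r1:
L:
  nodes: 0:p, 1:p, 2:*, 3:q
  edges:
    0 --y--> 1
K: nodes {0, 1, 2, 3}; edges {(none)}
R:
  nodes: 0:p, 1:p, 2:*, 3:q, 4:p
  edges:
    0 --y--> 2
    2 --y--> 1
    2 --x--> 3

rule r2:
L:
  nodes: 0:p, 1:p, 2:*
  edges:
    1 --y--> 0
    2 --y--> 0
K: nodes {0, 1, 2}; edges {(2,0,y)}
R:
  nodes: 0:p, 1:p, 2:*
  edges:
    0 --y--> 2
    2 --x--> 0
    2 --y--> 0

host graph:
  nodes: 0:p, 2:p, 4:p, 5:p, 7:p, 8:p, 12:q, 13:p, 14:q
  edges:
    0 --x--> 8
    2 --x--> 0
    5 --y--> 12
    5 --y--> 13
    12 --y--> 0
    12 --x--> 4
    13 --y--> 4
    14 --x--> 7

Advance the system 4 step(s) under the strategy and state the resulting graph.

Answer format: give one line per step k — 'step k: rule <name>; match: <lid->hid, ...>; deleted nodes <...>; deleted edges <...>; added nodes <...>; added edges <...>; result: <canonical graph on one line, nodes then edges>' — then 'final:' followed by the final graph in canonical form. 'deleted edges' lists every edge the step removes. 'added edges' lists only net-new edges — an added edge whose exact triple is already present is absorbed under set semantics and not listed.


step 1: rule r1; match: 0->5, 1->13, 2->0, 3->12; deleted nodes (none); deleted edges (5,13,y); added nodes 15; added edges (0,12,x); (0,13,y); (5,0,y); result: nodes: 0:p, 2:p, 4:p, 5:p, 7:p, 8:p, 12:q, 13:p, 14:q, 15:p edges: (0,8,x); (0,12,x); (0,13,y); (2,0,x); (5,0,y); (5,12,y); (12,0,y); (12,4,x); (13,4,y); (14,7,x)
step 2: rule r1; match: 0->0, 1->13, 2->2, 3->12; deleted nodes (none); deleted edges (0,13,y); added nodes 16; added edges (0,2,y); (2,12,x); (2,13,y); result: nodes: 0:p, 2:p, 4:p, 5:p, 7:p, 8:p, 12:q, 13:p, 14:q, 15:p, 16:p edges: (0,2,y); (0,8,x); (0,12,x); (2,0,x); (2,12,x); (2,13,y); (5,0,y); (5,12,y); (12,0,y); (12,4,x); (13,4,y); (14,7,x)
step 3: rule r1; match: 0->0, 1->2, 2->4, 3->12; deleted nodes (none); deleted edges (0,2,y); added nodes 17; added edges (0,4,y); (4,2,y); (4,12,x); result: nodes: 0:p, 2:p, 4:p, 5:p, 7:p, 8:p, 12:q, 13:p, 14:q, 15:p, 16:p, 17:p edges: (0,4,y); (0,8,x); (0,12,x); (2,0,x); (2,12,x); (2,13,y); (4,2,y); (4,12,x); (5,0,y); (5,12,y); (12,0,y); (12,4,x); (13,4,y); (14,7,x)
step 4: rule r1; match: 0->0, 1->4, 2->2, 3->12; deleted nodes (none); deleted edges (0,4,y); added nodes 18; added edges (0,2,y); (2,4,y); result: nodes: 0:p, 2:p, 4:p, 5:p, 7:p, 8:p, 12:q, 13:p, 14:q, 15:p, 16:p, 17:p, 18:p edges: (0,2,y); (0,8,x); (0,12,x); (2,0,x); (2,4,y); (2,12,x); (2,13,y); (4,2,y); (4,12,x); (5,0,y); (5,12,y); (12,0,y); (12,4,x); (13,4,y); (14,7,x)
final:
nodes: 0:p, 2:p, 4:p, 5:p, 7:p, 8:p, 12:q, 13:p, 14:q, 15:p, 16:p, 17:p, 18:p
edges: (0,2,y); (0,8,x); (0,12,x); (2,0,x); (2,4,y); (2,12,x); (2,13,y); (4,2,y); (4,12,x); (5,0,y); (5,12,y); (12,0,y); (12,4,x); (13,4,y); (14,7,x)


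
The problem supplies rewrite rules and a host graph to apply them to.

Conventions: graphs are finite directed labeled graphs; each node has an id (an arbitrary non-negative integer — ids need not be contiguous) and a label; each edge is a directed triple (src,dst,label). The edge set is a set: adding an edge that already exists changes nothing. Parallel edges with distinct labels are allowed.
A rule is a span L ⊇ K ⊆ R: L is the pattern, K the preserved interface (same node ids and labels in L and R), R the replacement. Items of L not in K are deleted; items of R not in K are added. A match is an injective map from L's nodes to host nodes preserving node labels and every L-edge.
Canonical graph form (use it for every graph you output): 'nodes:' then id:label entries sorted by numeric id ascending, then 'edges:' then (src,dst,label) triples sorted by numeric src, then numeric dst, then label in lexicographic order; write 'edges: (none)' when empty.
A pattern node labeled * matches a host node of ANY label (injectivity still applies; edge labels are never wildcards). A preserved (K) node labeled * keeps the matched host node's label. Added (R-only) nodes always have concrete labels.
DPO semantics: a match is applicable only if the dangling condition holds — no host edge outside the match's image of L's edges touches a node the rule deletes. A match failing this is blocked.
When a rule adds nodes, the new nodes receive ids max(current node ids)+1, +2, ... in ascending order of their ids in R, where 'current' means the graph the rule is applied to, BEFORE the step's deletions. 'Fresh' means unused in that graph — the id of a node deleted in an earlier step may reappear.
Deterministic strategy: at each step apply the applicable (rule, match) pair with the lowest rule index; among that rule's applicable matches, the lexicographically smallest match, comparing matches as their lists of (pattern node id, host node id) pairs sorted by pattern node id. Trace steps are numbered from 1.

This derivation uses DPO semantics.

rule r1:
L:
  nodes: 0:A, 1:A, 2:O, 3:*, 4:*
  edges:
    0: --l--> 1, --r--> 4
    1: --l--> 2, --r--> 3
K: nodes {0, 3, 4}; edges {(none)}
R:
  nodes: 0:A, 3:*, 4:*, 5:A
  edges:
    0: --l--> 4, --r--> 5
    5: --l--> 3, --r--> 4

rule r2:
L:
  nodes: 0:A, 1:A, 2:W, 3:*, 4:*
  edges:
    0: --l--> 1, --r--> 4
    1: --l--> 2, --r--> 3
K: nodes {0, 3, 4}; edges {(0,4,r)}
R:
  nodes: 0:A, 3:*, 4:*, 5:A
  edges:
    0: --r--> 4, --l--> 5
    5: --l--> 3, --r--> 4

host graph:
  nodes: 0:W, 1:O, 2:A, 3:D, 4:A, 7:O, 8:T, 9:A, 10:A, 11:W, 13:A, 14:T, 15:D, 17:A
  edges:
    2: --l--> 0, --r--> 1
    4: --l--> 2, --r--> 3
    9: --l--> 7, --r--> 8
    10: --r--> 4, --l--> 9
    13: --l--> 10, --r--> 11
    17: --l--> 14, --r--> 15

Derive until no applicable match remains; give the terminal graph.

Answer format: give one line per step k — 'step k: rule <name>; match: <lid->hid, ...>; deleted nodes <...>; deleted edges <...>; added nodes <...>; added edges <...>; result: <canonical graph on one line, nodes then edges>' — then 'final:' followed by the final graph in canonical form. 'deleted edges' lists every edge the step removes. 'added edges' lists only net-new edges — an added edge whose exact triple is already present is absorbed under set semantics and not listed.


step 1: rule r1; match: 0->10, 1->9, 2->7, 3->8, 4->4; deleted nodes 7, 9; deleted edges (9,7,l); (9,8,r); (10,4,r); (10,9,l); added nodes 18; added edges (10,4,l); (10,18,r); (18,4,r); (18,8,l); result: nodes: 0:W, 1:O, 2:A, 3:D, 4:A, 8:T, 10:A, 11:W, 13:A, 14:T, 15:D, 17:A, 18:A edges: (2,0,l); (2,1,r); (4,2,l); (4,3,r); (10,4,l); (10,18,r); (13,10,l); (13,11,r); (17,14,l); (17,15,r); (18,4,r); (18,8,l)
step 2: rule r2; match: 0->4, 1->2, 2->0, 3->1, 4->3; deleted nodes 0, 2; deleted edges (2,0,l); (2,1,r); (4,2,l); added nodes 19; added edges (4,19,l); (19,1,l); (19,3,r); result: nodes: 1:O, 3:D, 4:A, 8:T, 10:A, 11:W, 13:A, 14:T, 15:D, 17:A, 18:A, 19:A edges: (4,3,r); (4,19,l); (10,4,l); (10,18,r); (13,10,l); (13,11,r); (17,14,l); (17,15,r); (18,4,r); (18,8,l); (19,1,l); (19,3,r)
final:
nodes: 1:O, 3:D, 4:A, 8:T, 10:A, 11:W, 13:A, 14:T, 15:D, 17:A, 18:A, 19:A
edges: (4,3,r); (4,19,l); (10,4,l); (10,18,r); (13,10,l); (13,11,r); (17,14,l); (17,15,r); (18,4,r); (18,8,l); (19,1,l); (19,3,r)


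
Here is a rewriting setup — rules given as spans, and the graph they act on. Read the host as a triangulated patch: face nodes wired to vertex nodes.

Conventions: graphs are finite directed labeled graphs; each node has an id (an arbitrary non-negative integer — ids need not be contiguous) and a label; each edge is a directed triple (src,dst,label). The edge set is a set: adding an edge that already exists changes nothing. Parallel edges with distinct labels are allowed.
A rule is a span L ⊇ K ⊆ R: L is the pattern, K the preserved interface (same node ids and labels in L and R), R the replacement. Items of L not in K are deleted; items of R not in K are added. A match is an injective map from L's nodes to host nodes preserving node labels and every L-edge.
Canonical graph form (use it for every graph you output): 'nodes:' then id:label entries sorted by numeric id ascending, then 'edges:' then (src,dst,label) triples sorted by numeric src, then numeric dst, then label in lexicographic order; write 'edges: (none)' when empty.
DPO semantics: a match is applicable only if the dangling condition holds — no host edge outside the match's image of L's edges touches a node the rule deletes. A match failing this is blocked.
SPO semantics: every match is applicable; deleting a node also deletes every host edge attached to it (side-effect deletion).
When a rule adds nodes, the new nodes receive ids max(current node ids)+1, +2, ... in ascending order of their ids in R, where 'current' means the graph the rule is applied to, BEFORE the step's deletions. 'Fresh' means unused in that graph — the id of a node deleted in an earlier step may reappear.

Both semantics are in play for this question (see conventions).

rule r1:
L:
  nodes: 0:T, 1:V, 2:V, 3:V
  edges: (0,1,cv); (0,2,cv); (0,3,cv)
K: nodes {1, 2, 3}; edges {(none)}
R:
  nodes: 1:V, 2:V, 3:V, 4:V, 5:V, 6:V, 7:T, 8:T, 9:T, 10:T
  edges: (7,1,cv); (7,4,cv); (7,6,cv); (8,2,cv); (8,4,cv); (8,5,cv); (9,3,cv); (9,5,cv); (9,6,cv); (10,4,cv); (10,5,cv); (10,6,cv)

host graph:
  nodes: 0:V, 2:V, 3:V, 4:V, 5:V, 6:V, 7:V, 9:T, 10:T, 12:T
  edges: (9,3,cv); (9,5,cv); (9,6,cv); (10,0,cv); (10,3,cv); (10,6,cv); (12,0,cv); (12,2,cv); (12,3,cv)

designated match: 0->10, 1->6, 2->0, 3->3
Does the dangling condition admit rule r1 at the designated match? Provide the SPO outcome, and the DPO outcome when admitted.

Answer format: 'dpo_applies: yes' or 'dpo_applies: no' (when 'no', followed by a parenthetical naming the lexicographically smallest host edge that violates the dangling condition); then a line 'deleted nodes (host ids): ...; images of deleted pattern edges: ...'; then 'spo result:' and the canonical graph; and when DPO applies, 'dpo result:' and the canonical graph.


dpo_applies: yes
deleted nodes (host ids): 10; images of deleted pattern edges: (10,0,cv); (10,3,cv); (10,6,cv)
spo result:
nodes: 0:V, 2:V, 3:V, 4:V, 5:V, 6:V, 7:V, 9:T, 12:T, 13:V, 14:V, 15:V, 16:T, 17:T, 18:T, 19:T
edges: (9,3,cv); (9,5,cv); (9,6,cv); (12,0,cv); (12,2,cv); (12,3,cv); (16,6,cv); (16,13,cv); (16,15,cv); (17,0,cv); (17,13,cv); (17,14,cv); (18,3,cv); (18,14,cv); (18,15,cv); (19,13,cv); (19,14,cv); (19,15,cv)
dpo result:
nodes: 0:V, 2:V, 3:V, 4:V, 5:V, 6:V, 7:V, 9:T, 12:T, 13:V, 14:V, 15:V, 16:T, 17:T, 18:T, 19:T
edges: (9,3,cv); (9,5,cv); (9,6,cv); (12,0,cv); (12,2,cv); (12,3,cv); (16,6,cv); (16,13,cv); (16,15,cv); (17,0,cv); (17,13,cv); (17,14,cv); (18,3,cv); (18,14,cv); (18,15,cv); (19,13,cv); (19,14,cv); (19,15,cv)


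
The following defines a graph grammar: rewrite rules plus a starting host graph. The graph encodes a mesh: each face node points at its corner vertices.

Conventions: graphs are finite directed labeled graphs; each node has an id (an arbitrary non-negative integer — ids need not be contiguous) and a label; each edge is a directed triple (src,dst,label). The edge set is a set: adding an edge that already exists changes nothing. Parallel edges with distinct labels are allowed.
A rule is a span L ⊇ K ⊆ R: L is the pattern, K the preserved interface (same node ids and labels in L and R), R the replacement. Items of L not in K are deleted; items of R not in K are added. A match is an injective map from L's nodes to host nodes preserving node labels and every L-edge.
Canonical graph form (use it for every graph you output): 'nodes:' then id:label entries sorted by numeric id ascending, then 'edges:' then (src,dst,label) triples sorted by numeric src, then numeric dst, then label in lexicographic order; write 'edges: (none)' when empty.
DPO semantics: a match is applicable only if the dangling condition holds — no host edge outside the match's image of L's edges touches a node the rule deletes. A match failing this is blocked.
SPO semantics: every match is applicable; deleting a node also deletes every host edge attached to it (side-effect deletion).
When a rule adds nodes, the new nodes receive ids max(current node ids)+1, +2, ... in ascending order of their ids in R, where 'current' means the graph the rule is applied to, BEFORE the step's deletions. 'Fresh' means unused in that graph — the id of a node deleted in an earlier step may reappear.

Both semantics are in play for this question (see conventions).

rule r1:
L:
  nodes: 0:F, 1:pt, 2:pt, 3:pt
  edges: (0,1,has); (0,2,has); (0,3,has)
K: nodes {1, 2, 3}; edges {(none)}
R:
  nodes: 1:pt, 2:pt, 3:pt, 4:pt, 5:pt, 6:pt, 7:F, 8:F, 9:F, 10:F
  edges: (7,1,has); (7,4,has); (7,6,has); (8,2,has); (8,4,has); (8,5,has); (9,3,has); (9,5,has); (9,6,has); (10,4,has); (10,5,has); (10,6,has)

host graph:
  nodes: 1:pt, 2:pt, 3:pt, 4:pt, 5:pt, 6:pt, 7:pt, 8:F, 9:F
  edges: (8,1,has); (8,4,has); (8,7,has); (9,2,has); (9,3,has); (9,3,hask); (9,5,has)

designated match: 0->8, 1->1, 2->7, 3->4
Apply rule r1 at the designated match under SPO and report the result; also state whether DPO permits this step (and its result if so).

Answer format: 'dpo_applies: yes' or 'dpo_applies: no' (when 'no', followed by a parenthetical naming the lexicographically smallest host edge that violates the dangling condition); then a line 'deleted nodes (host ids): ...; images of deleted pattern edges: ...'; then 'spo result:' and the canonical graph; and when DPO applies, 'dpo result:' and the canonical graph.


dpo_applies: yes
deleted nodes (host ids): 8; images of deleted pattern edges: (8,1,has); (8,4,has); (8,7,has)
spo result:
nodes: 1:pt, 2:pt, 3:pt, 4:pt, 5:pt, 6:pt, 7:pt, 9:F, 10:pt, 11:pt, 12:pt, 13:F, 14:F, 15:F, 16:F
edges: (9,2,has); (9,3,has); (9,3,hask); (9,5,has); (13,1,has); (13,10,has); (13,12,has); (14,7,has); (14,10,has); (14,11,has); (15,4,has); (15,11,has); (15,12,has); (16,10,has); (16,11,has); (16,12,has)
dpo result:
nodes: 1:pt, 2:pt, 3:pt, 4:pt, 5:pt, 6:pt, 7:pt, 9:F, 10:pt, 11:pt, 12:pt, 13:F, 14:F, 15:F, 16:F
edges: (9,2,has); (9,3,has); (9,3,hask); (9,5,has); (13,1,has); (13,10,has); (13,12,has); (14,7,has); (14,10,has); (14,11,has); (15,4,has); (15,11,has); (15,12,has); (16,10,has); (16,11,has); (16,12,has)


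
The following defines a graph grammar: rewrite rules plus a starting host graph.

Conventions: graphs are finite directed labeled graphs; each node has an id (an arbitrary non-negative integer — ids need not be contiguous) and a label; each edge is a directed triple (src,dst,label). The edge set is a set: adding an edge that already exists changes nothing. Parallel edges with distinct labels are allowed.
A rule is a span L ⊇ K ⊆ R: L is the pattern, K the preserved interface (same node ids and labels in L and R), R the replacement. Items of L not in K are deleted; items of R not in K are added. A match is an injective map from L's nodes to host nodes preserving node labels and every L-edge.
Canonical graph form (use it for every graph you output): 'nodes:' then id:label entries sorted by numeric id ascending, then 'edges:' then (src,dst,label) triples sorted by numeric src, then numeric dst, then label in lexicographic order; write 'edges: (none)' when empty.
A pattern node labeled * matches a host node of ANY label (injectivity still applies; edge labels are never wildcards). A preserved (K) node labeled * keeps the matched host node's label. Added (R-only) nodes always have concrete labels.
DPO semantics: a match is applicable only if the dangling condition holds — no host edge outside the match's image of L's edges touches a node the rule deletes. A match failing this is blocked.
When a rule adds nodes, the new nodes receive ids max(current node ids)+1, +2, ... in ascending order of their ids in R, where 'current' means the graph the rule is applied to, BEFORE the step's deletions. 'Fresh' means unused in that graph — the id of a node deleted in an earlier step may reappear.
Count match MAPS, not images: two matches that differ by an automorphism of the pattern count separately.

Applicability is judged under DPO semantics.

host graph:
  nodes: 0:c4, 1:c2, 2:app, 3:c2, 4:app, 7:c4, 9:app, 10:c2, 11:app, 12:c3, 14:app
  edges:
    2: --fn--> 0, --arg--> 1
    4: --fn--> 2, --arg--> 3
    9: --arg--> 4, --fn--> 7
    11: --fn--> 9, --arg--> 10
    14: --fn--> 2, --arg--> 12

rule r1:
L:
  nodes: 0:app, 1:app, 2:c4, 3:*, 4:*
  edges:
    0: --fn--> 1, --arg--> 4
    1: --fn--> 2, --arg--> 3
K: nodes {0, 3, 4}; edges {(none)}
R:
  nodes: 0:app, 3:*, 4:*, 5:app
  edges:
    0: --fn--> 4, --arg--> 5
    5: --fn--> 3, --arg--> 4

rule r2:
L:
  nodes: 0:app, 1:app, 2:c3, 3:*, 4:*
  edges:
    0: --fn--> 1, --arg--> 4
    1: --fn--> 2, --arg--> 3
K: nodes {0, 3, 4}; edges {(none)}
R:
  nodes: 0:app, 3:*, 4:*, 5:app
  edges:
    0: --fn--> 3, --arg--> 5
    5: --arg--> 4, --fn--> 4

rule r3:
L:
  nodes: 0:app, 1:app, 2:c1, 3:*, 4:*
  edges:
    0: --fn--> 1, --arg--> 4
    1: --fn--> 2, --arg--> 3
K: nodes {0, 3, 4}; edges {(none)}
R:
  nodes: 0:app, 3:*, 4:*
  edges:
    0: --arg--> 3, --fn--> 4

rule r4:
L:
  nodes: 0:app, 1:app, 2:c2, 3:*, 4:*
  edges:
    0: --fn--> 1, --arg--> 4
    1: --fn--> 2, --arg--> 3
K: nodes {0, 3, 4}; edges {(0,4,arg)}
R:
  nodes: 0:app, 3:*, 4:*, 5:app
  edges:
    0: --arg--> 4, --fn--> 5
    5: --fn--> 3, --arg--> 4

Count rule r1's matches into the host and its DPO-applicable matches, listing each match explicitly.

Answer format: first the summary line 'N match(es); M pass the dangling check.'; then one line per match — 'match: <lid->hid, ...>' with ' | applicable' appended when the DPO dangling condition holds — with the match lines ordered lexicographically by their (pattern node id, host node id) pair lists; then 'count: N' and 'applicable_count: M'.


3 match(es); 1 pass the dangling check.
match: 0->4, 1->2, 2->0, 3->1, 4->3
match: 0->11, 1->9, 2->7, 3->4, 4->10 | applicable
match: 0->14, 1->2, 2->0, 3->1, 4->12
count: 3
applicable_count: 1


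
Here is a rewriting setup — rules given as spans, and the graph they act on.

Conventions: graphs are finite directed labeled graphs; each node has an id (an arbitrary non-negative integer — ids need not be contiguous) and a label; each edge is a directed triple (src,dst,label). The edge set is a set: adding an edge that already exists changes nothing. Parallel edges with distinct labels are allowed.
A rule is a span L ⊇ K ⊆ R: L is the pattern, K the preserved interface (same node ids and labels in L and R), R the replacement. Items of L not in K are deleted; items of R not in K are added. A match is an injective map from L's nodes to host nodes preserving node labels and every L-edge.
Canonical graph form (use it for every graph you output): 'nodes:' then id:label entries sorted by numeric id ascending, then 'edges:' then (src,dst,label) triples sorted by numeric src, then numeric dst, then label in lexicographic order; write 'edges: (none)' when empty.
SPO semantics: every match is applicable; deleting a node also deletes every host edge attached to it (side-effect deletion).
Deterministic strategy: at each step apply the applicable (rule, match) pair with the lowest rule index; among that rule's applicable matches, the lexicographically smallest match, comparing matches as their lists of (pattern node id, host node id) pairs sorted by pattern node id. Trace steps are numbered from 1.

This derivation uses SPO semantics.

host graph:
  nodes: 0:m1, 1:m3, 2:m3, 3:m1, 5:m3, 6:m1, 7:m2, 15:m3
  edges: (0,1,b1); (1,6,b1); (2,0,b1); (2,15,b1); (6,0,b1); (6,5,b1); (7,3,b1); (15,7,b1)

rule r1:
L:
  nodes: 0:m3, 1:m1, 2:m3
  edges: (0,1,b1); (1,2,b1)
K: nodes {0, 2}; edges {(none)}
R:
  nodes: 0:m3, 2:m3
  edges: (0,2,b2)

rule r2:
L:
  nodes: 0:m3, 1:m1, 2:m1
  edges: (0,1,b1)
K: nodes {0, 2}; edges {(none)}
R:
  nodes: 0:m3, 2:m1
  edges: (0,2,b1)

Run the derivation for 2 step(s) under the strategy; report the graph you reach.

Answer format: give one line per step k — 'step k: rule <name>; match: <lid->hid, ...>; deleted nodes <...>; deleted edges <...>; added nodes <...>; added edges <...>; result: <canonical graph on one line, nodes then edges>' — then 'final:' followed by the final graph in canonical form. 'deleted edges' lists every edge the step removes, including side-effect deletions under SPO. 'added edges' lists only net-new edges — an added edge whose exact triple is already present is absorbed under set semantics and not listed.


step 1: rule r1; match: 0->1, 1->6, 2->5; deleted nodes 6; deleted edges (1,6,b1); (6,0,b1); (6,5,b1); added nodes (none); added edges (1,5,b2); result: nodes: 0:m1, 1:m3, 2:m3, 3:m1, 5:m3, 7:m2, 15:m3 edges: (0,1,b1); (1,5,b2); (2,0,b1); (2,15,b1); (7,3,b1); (15,7,b1)
step 2: rule r1; match: 0->2, 1->0, 2->1; deleted nodes 0; deleted edges (0,1,b1); (2,0,b1); added nodes (none); added edges (2,1,b2); result: nodes: 1:m3, 2:m3, 3:m1, 5:m3, 7:m2, 15:m3 edges: (1,5,b2); (2,1,b2); (2,15,b1); (7,3,b1); (15,7,b1)
final:
nodes: 1:m3, 2:m3, 3:m1, 5:m3, 7:m2, 15:m3
edges: (1,5,b2); (2,1,b2); (2,15,b1); (7,3,b1); (15,7,b1)


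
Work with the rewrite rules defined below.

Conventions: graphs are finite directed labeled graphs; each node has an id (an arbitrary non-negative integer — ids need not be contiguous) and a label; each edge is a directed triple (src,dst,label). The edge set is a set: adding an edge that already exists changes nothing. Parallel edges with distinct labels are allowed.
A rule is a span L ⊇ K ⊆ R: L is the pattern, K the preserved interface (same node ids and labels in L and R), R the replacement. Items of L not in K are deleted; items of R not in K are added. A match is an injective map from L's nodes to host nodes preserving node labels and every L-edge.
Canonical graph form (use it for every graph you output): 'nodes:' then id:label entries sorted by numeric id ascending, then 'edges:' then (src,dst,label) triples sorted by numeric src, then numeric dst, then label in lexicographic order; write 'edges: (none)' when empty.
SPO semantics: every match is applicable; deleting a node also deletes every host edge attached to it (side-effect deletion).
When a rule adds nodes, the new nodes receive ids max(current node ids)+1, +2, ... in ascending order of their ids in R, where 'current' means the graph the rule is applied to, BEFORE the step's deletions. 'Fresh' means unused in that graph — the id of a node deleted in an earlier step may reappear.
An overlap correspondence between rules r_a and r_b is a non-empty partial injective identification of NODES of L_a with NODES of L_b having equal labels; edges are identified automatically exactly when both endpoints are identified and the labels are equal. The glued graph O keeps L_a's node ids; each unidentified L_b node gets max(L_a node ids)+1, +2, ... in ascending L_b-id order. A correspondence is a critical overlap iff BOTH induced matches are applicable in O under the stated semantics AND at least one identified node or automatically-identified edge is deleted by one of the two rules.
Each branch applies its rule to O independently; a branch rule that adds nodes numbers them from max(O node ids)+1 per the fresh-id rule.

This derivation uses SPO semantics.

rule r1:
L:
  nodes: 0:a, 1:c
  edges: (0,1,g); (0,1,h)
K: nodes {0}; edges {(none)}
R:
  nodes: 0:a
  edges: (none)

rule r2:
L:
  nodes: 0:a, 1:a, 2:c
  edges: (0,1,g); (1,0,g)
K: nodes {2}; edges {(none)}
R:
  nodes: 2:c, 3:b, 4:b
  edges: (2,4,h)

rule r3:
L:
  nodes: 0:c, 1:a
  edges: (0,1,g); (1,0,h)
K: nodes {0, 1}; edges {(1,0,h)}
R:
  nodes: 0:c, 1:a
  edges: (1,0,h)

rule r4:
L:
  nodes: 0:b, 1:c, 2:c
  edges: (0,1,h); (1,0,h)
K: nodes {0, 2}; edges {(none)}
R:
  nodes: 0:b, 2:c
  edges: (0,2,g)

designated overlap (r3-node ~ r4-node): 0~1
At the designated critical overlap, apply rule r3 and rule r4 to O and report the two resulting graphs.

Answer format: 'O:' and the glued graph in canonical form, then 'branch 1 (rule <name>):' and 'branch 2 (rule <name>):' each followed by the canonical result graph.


O:
nodes: 0:c, 1:a, 2:b, 3:c
edges: (0,1,g); (0,2,h); (1,0,h); (2,0,h)
branch 1 (rule r3):
nodes: 0:c, 1:a, 2:b, 3:c
edges: (0,2,h); (1,0,h); (2,0,h)
branch 2 (rule r4):
nodes: 1:a, 2:b, 3:c
edges: (2,3,g)


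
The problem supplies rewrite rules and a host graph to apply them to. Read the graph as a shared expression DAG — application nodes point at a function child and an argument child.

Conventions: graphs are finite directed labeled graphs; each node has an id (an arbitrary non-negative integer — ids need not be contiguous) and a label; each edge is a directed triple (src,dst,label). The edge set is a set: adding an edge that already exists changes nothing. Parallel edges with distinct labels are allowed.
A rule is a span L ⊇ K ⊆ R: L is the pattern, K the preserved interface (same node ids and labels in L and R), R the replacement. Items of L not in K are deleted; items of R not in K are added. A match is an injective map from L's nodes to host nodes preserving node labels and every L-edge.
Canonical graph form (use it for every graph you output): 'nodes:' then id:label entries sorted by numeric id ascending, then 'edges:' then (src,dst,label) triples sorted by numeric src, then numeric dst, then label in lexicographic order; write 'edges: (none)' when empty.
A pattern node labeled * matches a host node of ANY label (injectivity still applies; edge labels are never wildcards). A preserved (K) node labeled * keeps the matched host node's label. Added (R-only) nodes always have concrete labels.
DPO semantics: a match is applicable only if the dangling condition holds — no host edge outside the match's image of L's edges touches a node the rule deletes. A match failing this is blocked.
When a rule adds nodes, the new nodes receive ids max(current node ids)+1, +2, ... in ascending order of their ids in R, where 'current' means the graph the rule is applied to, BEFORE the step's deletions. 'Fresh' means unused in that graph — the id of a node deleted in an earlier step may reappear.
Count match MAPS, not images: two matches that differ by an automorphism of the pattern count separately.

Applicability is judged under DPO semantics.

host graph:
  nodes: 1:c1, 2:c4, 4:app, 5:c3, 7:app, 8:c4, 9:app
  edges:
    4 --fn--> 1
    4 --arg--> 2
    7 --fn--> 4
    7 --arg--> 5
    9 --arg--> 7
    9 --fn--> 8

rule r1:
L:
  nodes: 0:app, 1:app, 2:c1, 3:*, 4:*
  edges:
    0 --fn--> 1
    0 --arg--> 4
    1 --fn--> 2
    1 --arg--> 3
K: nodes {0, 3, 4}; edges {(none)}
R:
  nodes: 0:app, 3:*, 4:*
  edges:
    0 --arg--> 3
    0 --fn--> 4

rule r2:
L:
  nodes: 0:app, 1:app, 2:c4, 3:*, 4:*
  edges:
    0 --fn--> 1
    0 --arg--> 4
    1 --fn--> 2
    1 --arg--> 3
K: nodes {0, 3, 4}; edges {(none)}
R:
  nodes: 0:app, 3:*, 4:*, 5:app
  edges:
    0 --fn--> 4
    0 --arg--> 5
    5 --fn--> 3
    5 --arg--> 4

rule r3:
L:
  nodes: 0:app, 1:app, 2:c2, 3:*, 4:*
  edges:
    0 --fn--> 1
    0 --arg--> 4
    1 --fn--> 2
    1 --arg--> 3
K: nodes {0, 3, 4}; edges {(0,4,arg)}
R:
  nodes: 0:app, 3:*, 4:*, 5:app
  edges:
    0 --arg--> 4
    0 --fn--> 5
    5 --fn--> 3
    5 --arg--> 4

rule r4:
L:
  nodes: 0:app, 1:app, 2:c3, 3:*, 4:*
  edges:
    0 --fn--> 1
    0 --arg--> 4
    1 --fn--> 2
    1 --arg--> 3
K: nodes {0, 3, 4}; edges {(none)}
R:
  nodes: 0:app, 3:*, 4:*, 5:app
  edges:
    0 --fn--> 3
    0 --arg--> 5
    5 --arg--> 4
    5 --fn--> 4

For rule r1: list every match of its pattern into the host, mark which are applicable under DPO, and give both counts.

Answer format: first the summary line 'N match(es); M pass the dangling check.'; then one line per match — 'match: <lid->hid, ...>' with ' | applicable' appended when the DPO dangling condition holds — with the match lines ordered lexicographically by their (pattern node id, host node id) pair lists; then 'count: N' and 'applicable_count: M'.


1 match(es); 1 pass the dangling check.
match: 0->7, 1->4, 2->1, 3->2, 4->5 | applicable
count: 1
applicable_count: 1
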